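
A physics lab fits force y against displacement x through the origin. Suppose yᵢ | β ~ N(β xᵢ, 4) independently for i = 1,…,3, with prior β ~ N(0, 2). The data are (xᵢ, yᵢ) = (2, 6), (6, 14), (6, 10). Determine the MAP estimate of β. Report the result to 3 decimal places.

β̂_MAP = 2.000

log p(β | y) = −Σ(yᵢ − βxᵢ)²/(2·4) − β²/(2·2) + const.
Setting the derivative to zero: Σxᵢ(yᵢ − βxᵢ)/4 − β/2 = 0, so β = Σxᵢyᵢ / (Σxᵢ² + σ²/τ²).
Σxᵢyᵢ = 2·6 + 6·14 + 6·10 = 156; Σxᵢ² = 76; σ²/τ² = 2.
β̂_MAP = 156 / (76 + 2) = 156/78 ≈ 2.000.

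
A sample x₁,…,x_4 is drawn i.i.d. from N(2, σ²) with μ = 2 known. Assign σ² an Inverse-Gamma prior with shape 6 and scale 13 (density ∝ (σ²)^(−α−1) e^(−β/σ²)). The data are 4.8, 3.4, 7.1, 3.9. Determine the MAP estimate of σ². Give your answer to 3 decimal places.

Sum of squared deviations about the known mean: SS = (4.8−2)² + (3.4−2)² + (7.1−2)² + (3.9−2)² = 39.42.
The Normal likelihood contributes (σ²)^(−n/2) exp(−SS/(2σ²)), so the posterior is Inverse-Gamma(α + n/2, β + SS/2) = Inverse-Gamma(8, 32.71).
The mode of Inverse-Gamma(a, b) is b/(a+1) = 32.71/9 ≈ 3.634.

σ̂²_MAP = 3.634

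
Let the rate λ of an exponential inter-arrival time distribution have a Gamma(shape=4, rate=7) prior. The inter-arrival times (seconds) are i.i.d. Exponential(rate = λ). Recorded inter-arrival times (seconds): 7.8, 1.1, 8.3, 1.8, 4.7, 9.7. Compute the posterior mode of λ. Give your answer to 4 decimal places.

The Exponential(rate=λ) likelihood is ∝ λ^n e^(−λΣtᵢ). Here n = 6 and Σtᵢ = 7.8 + 1.1 + 8.3 + 1.8 + 4.7 + 9.7 = 33.4.
Posterior ∝ λ^3e^(−7λ) · λ^6e^(−33.4λ) = λ^9e^(−40.4λ), i.e. Gamma(10, 40.4).
Mode = (a−1)/b = 9/40.4 ≈ 0.2228.

λ̂_MAP = 0.2228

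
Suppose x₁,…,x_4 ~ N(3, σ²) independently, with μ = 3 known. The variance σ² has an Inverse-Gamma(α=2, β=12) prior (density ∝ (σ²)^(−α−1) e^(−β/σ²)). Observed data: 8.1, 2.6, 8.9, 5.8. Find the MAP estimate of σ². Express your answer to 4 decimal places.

σ̂²_MAP = 9.2820

Sum of squared deviations about the known mean: SS = (8.1−3)² + (2.6−3)² + (8.9−3)² + (5.8−3)² = 68.82.
The Normal likelihood contributes (σ²)^(−n/2) exp(−SS/(2σ²)), so the posterior is Inverse-Gamma(α + n/2, β + SS/2) = Inverse-Gamma(4, 46.41).
The mode of Inverse-Gamma(a, b) is b/(a+1) = 46.41/5 ≈ 9.2820.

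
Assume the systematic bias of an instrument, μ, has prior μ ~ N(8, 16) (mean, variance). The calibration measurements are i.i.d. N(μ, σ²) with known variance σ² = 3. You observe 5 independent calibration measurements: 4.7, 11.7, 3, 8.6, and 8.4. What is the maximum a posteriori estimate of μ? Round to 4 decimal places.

μ̂_MAP = 7.3060

n = 5; x̄ = (4.7 + 11.7 + 3 + 8.6 + 8.4)/5 = 36.4/5 = 7.28.
For a Normal prior and Normal likelihood with known variance, the posterior is Normal; its mode equals its mean, the precision-weighted average.
Prior precision 1/σ₀² = 1/16 = 0.0625; data precision n/σ² = 5/3.
μ̂ = (0.0625·8 + (5/3)·7.28) / (0.0625 + 5/3) = (379/30)/(83/48) = 3032/415 ≈ 7.3060.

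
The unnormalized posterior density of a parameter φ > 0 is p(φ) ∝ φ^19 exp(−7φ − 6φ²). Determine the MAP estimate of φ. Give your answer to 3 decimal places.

φ̂_MAP = 1.000

ℓ'(φ) = 19/φ − 7 − 12φ. Setting this to zero and multiplying by φ: 12φ² + 7φ − 19 = 0.
φ = (−7 + √(7² + 4·12·19)) / (2·12) = (−7 + √961) / 24 = (−7 + 31)/24 = 1.
ℓ''(φ) = −19/φ² − 12 < 0, confirming a maximum.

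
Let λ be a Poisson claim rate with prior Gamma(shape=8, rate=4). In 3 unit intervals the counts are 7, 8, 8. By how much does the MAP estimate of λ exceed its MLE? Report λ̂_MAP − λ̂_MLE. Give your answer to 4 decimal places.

Σxᵢ = 23. Posterior is Gamma(31, 7); MAP = (31−1)/7 = 30/7 ≈ 4.28571.
MLE = x̄ = 23/3 ≈ 7.66667.
Difference = 30/7 − 23/3 = -71/21 ≈ -3.3810.

MAP − MLE = -3.3810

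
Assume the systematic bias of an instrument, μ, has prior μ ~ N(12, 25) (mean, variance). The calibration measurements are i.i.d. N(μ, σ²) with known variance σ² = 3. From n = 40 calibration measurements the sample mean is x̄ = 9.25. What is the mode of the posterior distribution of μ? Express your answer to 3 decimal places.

n = 40, x̄ = 9.25.
For a Normal prior and Normal likelihood with known variance, the posterior is Normal; its mode equals its mean, the precision-weighted average.
Prior precision 1/σ₀² = 1/25 = 0.04; data precision n/σ² = 40/3.
μ̂ = (0.04·12 + (40/3)·9.25) / (0.04 + 40/3) = (9286/75)/(1003/75) = 9286/1003 ≈ 9.258.

μ̂_MAP = 9.258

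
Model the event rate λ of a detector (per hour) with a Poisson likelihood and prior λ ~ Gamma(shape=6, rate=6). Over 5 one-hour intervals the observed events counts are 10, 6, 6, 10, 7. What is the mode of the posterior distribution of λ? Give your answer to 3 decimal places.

λ̂_MAP = 4.000

Σxᵢ = 10+6+6+10+7 = 39, with n = 5.
Posterior ∝ λ^5e^(−6λ) · λ^39e^(−5λ) = λ^44e^(−11λ), i.e. Gamma(shape=45, rate=11).
The mode of a Gamma(a, b) with a ≥ 1 (shape–rate) is (a−1)/b = 44/11 ≈ 4.000.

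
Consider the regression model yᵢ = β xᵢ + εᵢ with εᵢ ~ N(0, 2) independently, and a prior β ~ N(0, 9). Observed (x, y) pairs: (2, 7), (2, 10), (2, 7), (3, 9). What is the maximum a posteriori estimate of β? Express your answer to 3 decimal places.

log p(β | y) = −Σ(yᵢ − βxᵢ)²/(2·2) − β²/(2·9) + const.
Setting the derivative to zero: Σxᵢ(yᵢ − βxᵢ)/2 − β/9 = 0, so β = Σxᵢyᵢ / (Σxᵢ² + σ²/τ²).
Σxᵢyᵢ = 2·7 + 2·10 + 2·7 + 3·9 = 75; Σxᵢ² = 21; σ²/τ² = 2/9.
β̂_MAP = 75 / (21 + 2/9) = 75/(191/9) = 675/191 ≈ 3.534.

β̂_MAP = 3.534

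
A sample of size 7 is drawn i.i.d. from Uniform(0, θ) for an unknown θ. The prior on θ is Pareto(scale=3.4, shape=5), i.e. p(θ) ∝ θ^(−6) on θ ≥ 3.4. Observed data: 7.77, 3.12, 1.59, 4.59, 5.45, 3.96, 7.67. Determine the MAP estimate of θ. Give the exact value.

θ̂_MAP = 7.77

The Uniform(0, θ) likelihood is θ^(−n) for θ ≥ max(xᵢ), zero otherwise. Here max(xᵢ) = 7.77.
Posterior ∝ θ^(−6) · θ^(−7) = θ^(−13) on θ ≥ max(3.4, 7.77) = 7.77.
This density is strictly decreasing in θ, so the posterior mode lies at the lower boundary of the support.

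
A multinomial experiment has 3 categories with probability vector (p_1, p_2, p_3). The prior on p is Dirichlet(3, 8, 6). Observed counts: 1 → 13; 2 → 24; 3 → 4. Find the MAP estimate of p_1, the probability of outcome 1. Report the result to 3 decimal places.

MAP estimate: 0.273

The posterior is Dirichlet(αᵢ + nᵢ) = Dirichlet(16, 32, 10).
For a Dirichlet(a₁,…,a_K) with all aᵢ > 1, the mode has j-th component (aⱼ − 1)/(Σaᵢ − K).
Here Σaᵢ = 58 and K = 3, so p_1 = (16 − 1)/(58 − 3) = 15/55 ≈ 0.273.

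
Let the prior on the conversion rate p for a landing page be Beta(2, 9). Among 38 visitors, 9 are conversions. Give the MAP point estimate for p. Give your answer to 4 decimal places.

p̂_MAP = 0.2128

Prior: Beta(2, 9).
Data: 9 successes in 38 trials. The binomial likelihood contributes p^9(1−p)^29, so the posterior is Beta(2+9, 9+29) = Beta(11, 38).
For Beta(a, b) with a, b > 1 the mode is (a−1)/(a+b−2) = 10/47 ≈ 0.2128.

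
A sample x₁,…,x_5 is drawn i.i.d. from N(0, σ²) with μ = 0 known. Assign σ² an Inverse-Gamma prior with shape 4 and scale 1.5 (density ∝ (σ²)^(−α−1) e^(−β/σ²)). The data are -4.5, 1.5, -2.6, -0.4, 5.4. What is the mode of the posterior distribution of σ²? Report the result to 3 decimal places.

σ̂²_MAP = 4.105

Sum of squared deviations about the known mean: SS = (-4.5−0)² + (1.5−0)² + (-2.6−0)² + (-0.4−0)² + (5.4−0)² = 58.58.
The Normal likelihood contributes (σ²)^(−n/2) exp(−SS/(2σ²)), so the posterior is Inverse-Gamma(α + n/2, β + SS/2) = Inverse-Gamma(6.5, 30.79).
The mode of Inverse-Gamma(a, b) is b/(a+1) = 30.79/7.5 ≈ 4.105.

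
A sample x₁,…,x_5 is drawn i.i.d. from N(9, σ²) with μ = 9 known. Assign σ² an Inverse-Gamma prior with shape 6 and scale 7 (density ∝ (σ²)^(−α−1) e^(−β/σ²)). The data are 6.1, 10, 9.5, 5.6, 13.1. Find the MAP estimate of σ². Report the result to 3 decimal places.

Sum of squared deviations about the known mean: SS = (6.1−9)² + (10−9)² + (9.5−9)² + (5.6−9)² + (13.1−9)² = 38.03.
The Normal likelihood contributes (σ²)^(−n/2) exp(−SS/(2σ²)), so the posterior is Inverse-Gamma(α + n/2, β + SS/2) = Inverse-Gamma(8.5, 26.015).
The mode of Inverse-Gamma(a, b) is b/(a+1) = 26.015/9.5 ≈ 2.738.

σ̂²_MAP = 2.738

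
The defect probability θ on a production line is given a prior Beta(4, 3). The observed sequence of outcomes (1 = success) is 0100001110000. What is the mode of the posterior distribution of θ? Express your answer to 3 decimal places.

Prior: Beta(4, 3).
Data: 4 successes in 13 trials (from the sequence). The binomial likelihood contributes θ^4(1−θ)^9, so the posterior is Beta(4+4, 3+9) = Beta(8, 12).
For Beta(a, b) with a, b > 1 the mode is (a−1)/(a+b−2) = 7/18 ≈ 0.389.

θ̂_MAP = 0.389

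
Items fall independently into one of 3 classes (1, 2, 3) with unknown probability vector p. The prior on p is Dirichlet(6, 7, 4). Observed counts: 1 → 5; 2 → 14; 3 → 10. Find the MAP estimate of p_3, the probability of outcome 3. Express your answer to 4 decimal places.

The posterior is Dirichlet(αᵢ + nᵢ) = Dirichlet(11, 21, 14).
For a Dirichlet(a₁,…,a_K) with all aᵢ > 1, the mode has j-th component (aⱼ − 1)/(Σaᵢ − K).
Here Σaᵢ = 46 and K = 3, so p_3 = (14 − 1)/(46 − 3) = 13/43 ≈ 0.3023.

MAP estimate: 0.3023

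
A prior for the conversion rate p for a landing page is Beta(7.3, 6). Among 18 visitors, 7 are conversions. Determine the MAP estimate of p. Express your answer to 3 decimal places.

p̂_MAP = 0.454

Prior: Beta(7.3, 6).
Data: 7 successes in 18 trials. The binomial likelihood contributes p^7(1−p)^11, so the posterior is Beta(7.3+7, 6+11) = Beta(14.3, 17).
For Beta(a, b) with a, b > 1 the mode is (a−1)/(a+b−2) = 13.3/29.3 ≈ 0.454.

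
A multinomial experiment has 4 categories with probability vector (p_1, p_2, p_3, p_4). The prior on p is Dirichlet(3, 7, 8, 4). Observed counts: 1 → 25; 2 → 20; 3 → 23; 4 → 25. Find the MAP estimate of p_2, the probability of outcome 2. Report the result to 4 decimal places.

MAP estimate: 0.2342

The posterior is Dirichlet(αᵢ + nᵢ) = Dirichlet(28, 27, 31, 29).
For a Dirichlet(a₁,…,a_K) with all aᵢ > 1, the mode has j-th component (aⱼ − 1)/(Σaᵢ − K).
Here Σaᵢ = 115 and K = 4, so p_2 = (27 − 1)/(115 − 4) = 26/111 ≈ 0.2342.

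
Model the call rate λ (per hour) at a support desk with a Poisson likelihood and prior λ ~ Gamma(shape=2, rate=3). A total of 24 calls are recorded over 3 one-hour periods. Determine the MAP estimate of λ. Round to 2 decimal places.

Σxᵢ = 24, n = 3.
Posterior ∝ λe^(−3λ) · λ^24e^(−3λ) = λ^25e^(−6λ), i.e. Gamma(shape=26, rate=6).
The mode of a Gamma(a, b) with a ≥ 1 (shape–rate) is (a−1)/b = 25/6 ≈ 4.17.

λ̂_MAP = 4.17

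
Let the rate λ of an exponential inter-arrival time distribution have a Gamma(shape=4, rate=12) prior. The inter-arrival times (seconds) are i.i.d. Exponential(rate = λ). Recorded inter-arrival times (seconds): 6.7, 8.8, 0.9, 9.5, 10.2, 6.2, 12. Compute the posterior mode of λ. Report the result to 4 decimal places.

λ̂_MAP = 0.1508

The Exponential(rate=λ) likelihood is ∝ λ^n e^(−λΣtᵢ). Here n = 7 and Σtᵢ = 6.7 + 8.8 + 0.9 + 9.5 + 10.2 + 6.2 + 12 = 54.3.
Posterior ∝ λ^3e^(−12λ) · λ^7e^(−54.3λ) = λ^10e^(−66.3λ), i.e. Gamma(11, 66.3).
Mode = (a−1)/b = 10/66.3 ≈ 0.1508.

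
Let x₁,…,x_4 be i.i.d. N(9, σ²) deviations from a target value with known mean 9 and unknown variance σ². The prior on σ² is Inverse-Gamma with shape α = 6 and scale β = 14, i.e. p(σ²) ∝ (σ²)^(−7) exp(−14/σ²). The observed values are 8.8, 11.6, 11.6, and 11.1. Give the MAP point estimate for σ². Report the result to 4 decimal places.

Sum of squared deviations about the known mean: SS = (8.8−9)² + (11.6−9)² + (11.6−9)² + (11.1−9)² = 17.97.
The Normal likelihood contributes (σ²)^(−n/2) exp(−SS/(2σ²)), so the posterior is Inverse-Gamma(α + n/2, β + SS/2) = Inverse-Gamma(8, 22.985).
The mode of Inverse-Gamma(a, b) is b/(a+1) = 22.985/9 ≈ 2.5539.

σ̂²_MAP = 2.5539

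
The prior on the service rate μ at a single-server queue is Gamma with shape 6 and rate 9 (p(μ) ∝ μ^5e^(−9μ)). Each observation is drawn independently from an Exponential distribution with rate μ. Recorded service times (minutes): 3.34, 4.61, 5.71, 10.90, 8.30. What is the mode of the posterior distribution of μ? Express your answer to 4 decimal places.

The Exponential(rate=μ) likelihood is ∝ μ^n e^(−μΣtᵢ). Here n = 5 and Σtᵢ = 3.34 + 4.61 + 5.71 + 10.90 + 8.30 = 32.86.
Posterior ∝ μ^5e^(−9μ) · μ^5e^(−32.86μ) = μ^10e^(−41.86μ), i.e. Gamma(11, 41.86).
Mode = (a−1)/b = 10/41.86 ≈ 0.2389.

μ̂_MAP = 0.2389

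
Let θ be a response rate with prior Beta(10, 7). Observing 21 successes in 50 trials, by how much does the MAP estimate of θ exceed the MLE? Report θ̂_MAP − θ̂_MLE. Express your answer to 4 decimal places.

MAP − MLE = 0.0415

Posterior is Beta(31, 36); MAP = (31−1)/(67−2) = 30/65 ≈ 0.46154.
MLE ignores the prior: θ̂_MLE = k/n = 21/50 ≈ 0.42000.
Difference = 30/65 − 21/50 = 27/650 ≈ 0.0415.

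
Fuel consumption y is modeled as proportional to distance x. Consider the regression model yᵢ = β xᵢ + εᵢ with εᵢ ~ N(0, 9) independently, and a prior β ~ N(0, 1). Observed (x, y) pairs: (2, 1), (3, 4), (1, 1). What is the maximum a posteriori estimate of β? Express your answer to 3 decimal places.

β̂_MAP = 0.652

log p(β | y) = −Σ(yᵢ − βxᵢ)²/(2·9) − β²/(2·1) + const.
Setting the derivative to zero: Σxᵢ(yᵢ − βxᵢ)/9 − β/1 = 0, so β = Σxᵢyᵢ / (Σxᵢ² + σ²/τ²).
Σxᵢyᵢ = 2·1 + 3·4 + 1·1 = 15; Σxᵢ² = 14; σ²/τ² = 9.
β̂_MAP = 15 / (14 + 9) = 15/23 ≈ 0.652.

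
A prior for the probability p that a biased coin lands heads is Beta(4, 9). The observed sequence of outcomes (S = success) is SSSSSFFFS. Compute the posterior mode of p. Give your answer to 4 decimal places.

p̂_MAP = 0.4500

Prior: Beta(4, 9).
Data: 6 successes in 9 trials (from the sequence). The binomial likelihood contributes p^6(1−p)^3, so the posterior is Beta(4+6, 9+3) = Beta(10, 12).
For Beta(a, b) with a, b > 1 the mode is (a−1)/(a+b−2) = 9/20 ≈ 0.4500.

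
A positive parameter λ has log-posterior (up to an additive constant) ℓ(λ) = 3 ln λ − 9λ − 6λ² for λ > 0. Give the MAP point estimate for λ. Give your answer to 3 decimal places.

ℓ'(λ) = 3/λ − 9 − 12λ. Setting this to zero and multiplying by λ: 12λ² + 9λ − 3 = 0.
λ = (−9 + √(9² + 4·12·3)) / (2·12) = (−9 + √225) / 24 = (−9 + 15)/24 = 1/4.
ℓ''(λ) = −3/λ² − 12 < 0, confirming a maximum.

λ̂_MAP = 0.250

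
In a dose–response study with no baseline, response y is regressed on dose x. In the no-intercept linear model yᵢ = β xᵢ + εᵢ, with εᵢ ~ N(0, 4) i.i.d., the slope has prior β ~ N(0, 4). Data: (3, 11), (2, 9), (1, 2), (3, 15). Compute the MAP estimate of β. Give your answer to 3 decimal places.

β̂_MAP = 4.083

log p(β | y) = −Σ(yᵢ − βxᵢ)²/(2·4) − β²/(2·4) + const.
Setting the derivative to zero: Σxᵢ(yᵢ − βxᵢ)/4 − β/4 = 0, so β = Σxᵢyᵢ / (Σxᵢ² + σ²/τ²).
Σxᵢyᵢ = 3·11 + 2·9 + 1·2 + 3·15 = 98; Σxᵢ² = 23; σ²/τ² = 1.
β̂_MAP = 98 / (23 + 1) = 98/24 ≈ 4.083.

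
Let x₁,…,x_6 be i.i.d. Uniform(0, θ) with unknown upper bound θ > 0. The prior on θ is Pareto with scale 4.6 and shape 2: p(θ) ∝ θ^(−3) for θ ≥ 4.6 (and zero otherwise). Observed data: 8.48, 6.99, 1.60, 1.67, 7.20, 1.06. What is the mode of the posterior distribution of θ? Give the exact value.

θ̂_MAP = 8.48

The Uniform(0, θ) likelihood is θ^(−n) for θ ≥ max(xᵢ), zero otherwise. Here max(xᵢ) = 8.48.
Posterior ∝ θ^(−3) · θ^(−6) = θ^(−9) on θ ≥ max(4.6, 8.48) = 8.48.
This density is strictly decreasing in θ, so the posterior mode lies at the lower boundary of the support.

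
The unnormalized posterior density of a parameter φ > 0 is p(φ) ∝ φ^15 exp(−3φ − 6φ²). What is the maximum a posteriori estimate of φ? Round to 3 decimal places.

φ̂_MAP = 1.000

ℓ'(φ) = 15/φ − 3 − 12φ. Setting this to zero and multiplying by φ: 12φ² + 3φ − 15 = 0.
φ = (−3 + √(3² + 4·12·15)) / (2·12) = (−3 + √729) / 24 = (−3 + 27)/24 = 1.
ℓ''(φ) = −15/φ² − 12 < 0, confirming a maximum.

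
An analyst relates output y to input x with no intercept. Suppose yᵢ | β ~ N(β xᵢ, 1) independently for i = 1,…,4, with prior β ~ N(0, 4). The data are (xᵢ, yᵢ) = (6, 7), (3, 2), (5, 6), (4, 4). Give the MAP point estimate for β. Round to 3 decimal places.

β̂_MAP = 1.090

log p(β | y) = −Σ(yᵢ − βxᵢ)²/(2·1) − β²/(2·4) + const.
Setting the derivative to zero: Σxᵢ(yᵢ − βxᵢ)/1 − β/4 = 0, so β = Σxᵢyᵢ / (Σxᵢ² + σ²/τ²).
Σxᵢyᵢ = 6·7 + 3·2 + 5·6 + 4·4 = 94; Σxᵢ² = 86; σ²/τ² = 0.25.
β̂_MAP = 94 / (86 + 0.25) = 94/86.25 ≈ 1.090.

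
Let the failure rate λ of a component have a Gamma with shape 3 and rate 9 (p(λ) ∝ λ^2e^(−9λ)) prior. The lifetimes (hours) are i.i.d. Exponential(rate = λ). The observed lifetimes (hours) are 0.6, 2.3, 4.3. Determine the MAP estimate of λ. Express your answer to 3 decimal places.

The Exponential(rate=λ) likelihood is ∝ λ^n e^(−λΣtᵢ). Here n = 3 and Σtᵢ = 0.6 + 2.3 + 4.3 = 7.2.
Posterior ∝ λ^2e^(−9λ) · λ^3e^(−7.2λ) = λ^5e^(−16.2λ), i.e. Gamma(6, 16.2).
Mode = (a−1)/b = 5/16.2 ≈ 0.309.

λ̂_MAP = 0.309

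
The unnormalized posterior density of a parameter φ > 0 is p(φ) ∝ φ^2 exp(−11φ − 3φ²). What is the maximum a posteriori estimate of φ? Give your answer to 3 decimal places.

φ̂_MAP = 0.167

ℓ'(φ) = 2/φ − 11 − 6φ. Setting this to zero and multiplying by φ: 6φ² + 11φ − 2 = 0.
φ = (−11 + √(11² + 4·6·2)) / (2·6) = (−11 + √169) / 12 = (−11 + 13)/12 = 1/6.
ℓ''(φ) = −2/φ² − 6 < 0, confirming a maximum.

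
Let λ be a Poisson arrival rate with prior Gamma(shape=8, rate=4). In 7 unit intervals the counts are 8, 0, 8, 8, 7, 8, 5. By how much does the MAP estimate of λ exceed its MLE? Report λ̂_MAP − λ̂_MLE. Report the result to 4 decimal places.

MAP − MLE = -1.6494

Σxᵢ = 44. Posterior is Gamma(52, 11); MAP = (52−1)/11 = 51/11 ≈ 4.63636.
MLE = x̄ = 44/7 ≈ 6.28571.
Difference = 51/11 − 44/7 = -127/77 ≈ -1.6494.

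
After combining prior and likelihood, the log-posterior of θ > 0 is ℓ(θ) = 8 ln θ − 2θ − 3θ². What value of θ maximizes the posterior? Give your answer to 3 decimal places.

ℓ'(θ) = 8/θ − 2 − 6θ. Setting this to zero and multiplying by θ: 6θ² + 2θ − 8 = 0.
θ = (−2 + √(2² + 4·6·8)) / (2·6) = (−2 + √196) / 12 = (−2 + 14)/12 = 1.
ℓ''(θ) = −8/θ² − 6 < 0, confirming a maximum.

θ̂_MAP = 1.000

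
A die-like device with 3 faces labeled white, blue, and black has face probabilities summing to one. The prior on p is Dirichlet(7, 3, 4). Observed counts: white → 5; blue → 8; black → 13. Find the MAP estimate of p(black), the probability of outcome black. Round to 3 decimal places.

MAP estimate of p(black) = 0.432

The posterior is Dirichlet(αᵢ + nᵢ) = Dirichlet(12, 11, 17).
For a Dirichlet(a₁,…,a_K) with all aᵢ > 1, the mode has j-th component (aⱼ − 1)/(Σaᵢ − K).
Here Σaᵢ = 40 and K = 3, so p(black) = (17 − 1)/(40 − 3) = 16/37 ≈ 0.432.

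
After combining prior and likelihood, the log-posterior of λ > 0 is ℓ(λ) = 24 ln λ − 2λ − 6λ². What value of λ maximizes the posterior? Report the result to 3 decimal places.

λ̂_MAP = 1.333

ℓ'(λ) = 24/λ − 2 − 12λ. Setting this to zero and multiplying by λ: 12λ² + 2λ − 24 = 0.
λ = (−2 + √(2² + 4·12·24)) / (2·12) = (−2 + √1156) / 24 = (−2 + 34)/24 = 4/3.
ℓ''(λ) = −24/λ² − 12 < 0, confirming a maximum.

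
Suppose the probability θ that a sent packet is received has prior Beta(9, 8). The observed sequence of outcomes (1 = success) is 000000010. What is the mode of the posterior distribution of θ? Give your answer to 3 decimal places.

Prior: Beta(9, 8).
Data: 1 success in 9 trials (from the sequence). The binomial likelihood contributes θ(1−θ)^8, so the posterior is Beta(9+1, 8+8) = Beta(10, 16).
For Beta(a, b) with a, b > 1 the mode is (a−1)/(a+b−2) = 9/24 ≈ 0.375.

θ̂_MAP = 0.375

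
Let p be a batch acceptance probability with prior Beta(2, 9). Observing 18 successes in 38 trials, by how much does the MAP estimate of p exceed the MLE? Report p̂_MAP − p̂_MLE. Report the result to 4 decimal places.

Posterior is Beta(20, 29); MAP = (20−1)/(49−2) = 19/47 ≈ 0.40426.
MLE ignores the prior: p̂_MLE = k/n = 18/38 ≈ 0.47368.
Difference = 19/47 − 18/38 = -62/893 ≈ -0.0694.

MAP − MLE = -0.0694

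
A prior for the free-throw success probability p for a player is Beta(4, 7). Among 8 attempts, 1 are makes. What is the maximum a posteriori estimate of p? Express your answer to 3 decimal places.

p̂_MAP = 0.235

Prior: Beta(4, 7).
Data: 1 success in 8 trials. The binomial likelihood contributes p(1−p)^7, so the posterior is Beta(4+1, 7+7) = Beta(5, 14).
For Beta(a, b) with a, b > 1 the mode is (a−1)/(a+b−2) = 4/17 ≈ 0.235.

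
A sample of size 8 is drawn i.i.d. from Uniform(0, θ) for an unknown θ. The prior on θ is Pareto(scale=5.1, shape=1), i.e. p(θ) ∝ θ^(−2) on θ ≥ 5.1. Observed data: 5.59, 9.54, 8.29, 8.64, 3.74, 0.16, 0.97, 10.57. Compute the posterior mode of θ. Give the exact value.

The Uniform(0, θ) likelihood is θ^(−n) for θ ≥ max(xᵢ), zero otherwise. Here max(xᵢ) = 10.57.
Posterior ∝ θ^(−2) · θ^(−8) = θ^(−10) on θ ≥ max(5.1, 10.57) = 10.57.
This density is strictly decreasing in θ, so the posterior mode lies at the lower boundary of the support.

θ̂_MAP = 10.57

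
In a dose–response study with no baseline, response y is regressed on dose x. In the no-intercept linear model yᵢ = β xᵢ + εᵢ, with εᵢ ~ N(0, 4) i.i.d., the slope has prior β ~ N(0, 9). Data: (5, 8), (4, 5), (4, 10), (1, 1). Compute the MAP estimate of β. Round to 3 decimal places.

log p(β | y) = −Σ(yᵢ − βxᵢ)²/(2·4) − β²/(2·9) + const.
Setting the derivative to zero: Σxᵢ(yᵢ − βxᵢ)/4 − β/9 = 0, so β = Σxᵢyᵢ / (Σxᵢ² + σ²/τ²).
Σxᵢyᵢ = 5·8 + 4·5 + 4·10 + 1·1 = 101; Σxᵢ² = 58; σ²/τ² = 4/9.
β̂_MAP = 101 / (58 + 4/9) = 101/(526/9) = 909/526 ≈ 1.728.

β̂_MAP = 1.728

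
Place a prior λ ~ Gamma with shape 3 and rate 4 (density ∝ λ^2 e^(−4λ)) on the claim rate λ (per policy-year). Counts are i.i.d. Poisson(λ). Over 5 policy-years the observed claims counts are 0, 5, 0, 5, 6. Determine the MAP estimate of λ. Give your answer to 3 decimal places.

Σxᵢ = 0+5+0+5+6 = 16, with n = 5.
Posterior ∝ λ^2e^(−4λ) · λ^16e^(−5λ) = λ^18e^(−9λ), i.e. Gamma(shape=19, rate=9).
The mode of a Gamma(a, b) with a ≥ 1 (shape–rate) is (a−1)/b = 18/9 ≈ 2.000.

λ̂_MAP = 2.000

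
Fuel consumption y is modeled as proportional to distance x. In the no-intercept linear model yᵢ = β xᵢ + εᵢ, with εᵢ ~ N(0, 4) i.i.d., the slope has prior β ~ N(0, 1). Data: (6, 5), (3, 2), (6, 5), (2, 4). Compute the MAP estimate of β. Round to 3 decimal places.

log p(β | y) = −Σ(yᵢ − βxᵢ)²/(2·4) − β²/(2·1) + const.
Setting the derivative to zero: Σxᵢ(yᵢ − βxᵢ)/4 − β/1 = 0, so β = Σxᵢyᵢ / (Σxᵢ² + σ²/τ²).
Σxᵢyᵢ = 6·5 + 3·2 + 6·5 + 2·4 = 74; Σxᵢ² = 85; σ²/τ² = 4.
β̂_MAP = 74 / (85 + 4) = 74/89 ≈ 0.831.

β̂_MAP = 0.831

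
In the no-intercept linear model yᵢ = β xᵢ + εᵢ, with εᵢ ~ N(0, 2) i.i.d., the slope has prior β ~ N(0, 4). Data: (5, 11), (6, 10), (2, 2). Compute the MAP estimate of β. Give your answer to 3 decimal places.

log p(β | y) = −Σ(yᵢ − βxᵢ)²/(2·2) − β²/(2·4) + const.
Setting the derivative to zero: Σxᵢ(yᵢ − βxᵢ)/2 − β/4 = 0, so β = Σxᵢyᵢ / (Σxᵢ² + σ²/τ²).
Σxᵢyᵢ = 5·11 + 6·10 + 2·2 = 119; Σxᵢ² = 65; σ²/τ² = 0.5.
β̂_MAP = 119 / (65 + 0.5) = 119/65.5 ≈ 1.817.

β̂_MAP = 1.817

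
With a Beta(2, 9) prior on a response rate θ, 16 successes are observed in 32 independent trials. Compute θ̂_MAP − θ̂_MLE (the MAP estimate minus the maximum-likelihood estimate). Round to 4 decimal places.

Posterior is Beta(18, 25); MAP = (18−1)/(43−2) = 17/41 ≈ 0.41463.
MLE ignores the prior: θ̂_MLE = k/n = 16/32 ≈ 0.50000.
Difference = 17/41 − 16/32 = -7/82 ≈ -0.0854.

MAP − MLE = -0.0854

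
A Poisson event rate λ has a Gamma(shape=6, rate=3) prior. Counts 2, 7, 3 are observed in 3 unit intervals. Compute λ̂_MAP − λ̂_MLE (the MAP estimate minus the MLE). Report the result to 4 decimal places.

Σxᵢ = 12. Posterior is Gamma(18, 6); MAP = (18−1)/6 = 17/6 ≈ 2.83333.
MLE = x̄ = 12/3 ≈ 4.00000.
Difference = 17/6 − 12/3 = -7/6 ≈ -1.1667.

MAP − MLE = -1.1667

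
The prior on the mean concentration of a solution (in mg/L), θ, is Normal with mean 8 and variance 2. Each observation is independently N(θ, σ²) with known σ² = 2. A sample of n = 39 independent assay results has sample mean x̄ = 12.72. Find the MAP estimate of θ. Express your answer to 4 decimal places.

n = 39, x̄ = 12.72.
For a Normal prior and Normal likelihood with known variance, the posterior is Normal; its mode equals its mean, the precision-weighted average.
Prior precision 1/σ₀² = 1/2 = 0.5; data precision n/σ² = 39/2 = 19.5.
θ̂ = (0.5·8 + 19.5·12.72) / (0.5 + 19.5) = 252.04/20 = 12.6020.

θ̂_MAP = 12.6020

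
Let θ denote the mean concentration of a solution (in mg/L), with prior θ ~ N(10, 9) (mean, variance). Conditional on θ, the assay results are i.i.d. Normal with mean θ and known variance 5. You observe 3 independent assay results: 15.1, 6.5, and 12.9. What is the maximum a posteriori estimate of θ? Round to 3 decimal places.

n = 3; x̄ = (15.1 + 6.5 + 12.9)/3 = 34.5/3 = 11.5.
For a Normal prior and Normal likelihood with known variance, the posterior is Normal; its mode equals its mean, the precision-weighted average.
Prior precision 1/σ₀² = 1/9; data precision n/σ² = 3/5 = 0.6.
θ̂ = ((1/9)·10 + 0.6·11.5) / (1/9 + 0.6) = (721/90)/(32/45) = 11.265625 ≈ 11.266.

θ̂_MAP = 11.266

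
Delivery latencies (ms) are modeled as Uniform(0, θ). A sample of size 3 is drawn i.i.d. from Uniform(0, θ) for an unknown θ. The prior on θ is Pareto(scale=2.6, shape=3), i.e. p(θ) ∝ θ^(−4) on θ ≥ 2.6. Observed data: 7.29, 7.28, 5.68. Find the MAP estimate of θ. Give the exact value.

The Uniform(0, θ) likelihood is θ^(−n) for θ ≥ max(xᵢ), zero otherwise. Here max(xᵢ) = 7.29.
Posterior ∝ θ^(−4) · θ^(−3) = θ^(−7) on θ ≥ max(2.6, 7.29) = 7.29.
This density is strictly decreasing in θ, so the posterior mode lies at the lower boundary of the support.

θ̂_MAP = 7.29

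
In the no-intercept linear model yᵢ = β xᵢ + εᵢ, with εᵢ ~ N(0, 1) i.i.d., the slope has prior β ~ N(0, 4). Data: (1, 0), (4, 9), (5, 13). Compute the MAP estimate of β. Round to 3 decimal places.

β̂_MAP = 2.391

log p(β | y) = −Σ(yᵢ − βxᵢ)²/(2·1) − β²/(2·4) + const.
Setting the derivative to zero: Σxᵢ(yᵢ − βxᵢ)/1 − β/4 = 0, so β = Σxᵢyᵢ / (Σxᵢ² + σ²/τ²).
Σxᵢyᵢ = 1·0 + 4·9 + 5·13 = 101; Σxᵢ² = 42; σ²/τ² = 0.25.
β̂_MAP = 101 / (42 + 0.25) = 101/42.25 ≈ 2.391.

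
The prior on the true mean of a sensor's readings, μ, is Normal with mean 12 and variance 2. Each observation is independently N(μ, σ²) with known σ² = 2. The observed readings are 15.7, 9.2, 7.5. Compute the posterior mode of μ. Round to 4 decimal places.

μ̂_MAP = 11.1000

n = 3; x̄ = (15.7 + 9.2 + 7.5)/3 = 32.4/3 = 10.8.
For a Normal prior and Normal likelihood with known variance, the posterior is Normal; its mode equals its mean, the precision-weighted average.
Prior precision 1/σ₀² = 1/2 = 0.5; data precision n/σ² = 3/2 = 1.5.
μ̂ = (0.5·12 + 1.5·10.8) / (0.5 + 1.5) = 22.2/2 = 11.1000.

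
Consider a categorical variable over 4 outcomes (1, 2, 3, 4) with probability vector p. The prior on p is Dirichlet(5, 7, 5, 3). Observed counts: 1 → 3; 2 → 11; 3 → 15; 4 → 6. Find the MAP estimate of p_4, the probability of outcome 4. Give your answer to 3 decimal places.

MAP estimate: 0.157

The posterior is Dirichlet(αᵢ + nᵢ) = Dirichlet(8, 18, 20, 9).
For a Dirichlet(a₁,…,a_K) with all aᵢ > 1, the mode has j-th component (aⱼ − 1)/(Σaᵢ − K).
Here Σaᵢ = 55 and K = 4, so p_4 = (9 − 1)/(55 − 4) = 8/51 ≈ 0.157.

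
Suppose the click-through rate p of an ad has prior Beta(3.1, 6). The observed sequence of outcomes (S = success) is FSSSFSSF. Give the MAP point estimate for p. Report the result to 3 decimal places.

Prior: Beta(3.1, 6).
Data: 5 successes in 8 trials (from the sequence). The binomial likelihood contributes p^5(1−p)^3, so the posterior is Beta(3.1+5, 6+3) = Beta(8.1, 9).
For Beta(a, b) with a, b > 1 the mode is (a−1)/(a+b−2) = 7.1/15.1 ≈ 0.470.

p̂_MAP = 0.470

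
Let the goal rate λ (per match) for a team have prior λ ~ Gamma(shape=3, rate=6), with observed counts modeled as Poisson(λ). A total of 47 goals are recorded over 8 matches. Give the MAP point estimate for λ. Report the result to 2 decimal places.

Σxᵢ = 47, n = 8.
Posterior ∝ λ^2e^(−6λ) · λ^47e^(−8λ) = λ^49e^(−14λ), i.e. Gamma(shape=50, rate=14).
The mode of a Gamma(a, b) with a ≥ 1 (shape–rate) is (a−1)/b = 49/14 ≈ 3.50.

λ̂_MAP = 3.50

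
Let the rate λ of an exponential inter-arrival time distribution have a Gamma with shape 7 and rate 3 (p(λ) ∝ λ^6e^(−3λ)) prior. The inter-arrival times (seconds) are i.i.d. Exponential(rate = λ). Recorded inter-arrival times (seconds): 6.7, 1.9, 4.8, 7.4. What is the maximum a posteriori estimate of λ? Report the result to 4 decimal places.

λ̂_MAP = 0.4202

The Exponential(rate=λ) likelihood is ∝ λ^n e^(−λΣtᵢ). Here n = 4 and Σtᵢ = 6.7 + 1.9 + 4.8 + 7.4 = 20.8.
Posterior ∝ λ^6e^(−3λ) · λ^4e^(−20.8λ) = λ^10e^(−23.8λ), i.e. Gamma(11, 23.8).
Mode = (a−1)/b = 10/23.8 ≈ 0.4202.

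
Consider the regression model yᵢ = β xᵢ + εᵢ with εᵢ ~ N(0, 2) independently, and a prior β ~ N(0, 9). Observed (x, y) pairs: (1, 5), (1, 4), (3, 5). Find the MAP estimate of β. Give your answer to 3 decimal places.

log p(β | y) = −Σ(yᵢ − βxᵢ)²/(2·2) − β²/(2·9) + const.
Setting the derivative to zero: Σxᵢ(yᵢ − βxᵢ)/2 − β/9 = 0, so β = Σxᵢyᵢ / (Σxᵢ² + σ²/τ²).
Σxᵢyᵢ = 1·5 + 1·4 + 3·5 = 24; Σxᵢ² = 11; σ²/τ² = 2/9.
β̂_MAP = 24 / (11 + 2/9) = 24/(101/9) = 216/101 ≈ 2.139.

β̂_MAP = 2.139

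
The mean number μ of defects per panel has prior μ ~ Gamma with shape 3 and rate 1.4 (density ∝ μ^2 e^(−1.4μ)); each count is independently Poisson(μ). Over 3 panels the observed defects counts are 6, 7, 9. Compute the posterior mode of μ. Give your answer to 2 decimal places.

μ̂_MAP = 5.45

Σxᵢ = 6+7+9 = 22, with n = 3.
Posterior ∝ μ^2e^(−1.4μ) · μ^22e^(−3μ) = μ^24e^(−4.4μ), i.e. Gamma(shape=25, rate=4.4).
The mode of a Gamma(a, b) with a ≥ 1 (shape–rate) is (a−1)/b = 24/4.4 ≈ 5.45.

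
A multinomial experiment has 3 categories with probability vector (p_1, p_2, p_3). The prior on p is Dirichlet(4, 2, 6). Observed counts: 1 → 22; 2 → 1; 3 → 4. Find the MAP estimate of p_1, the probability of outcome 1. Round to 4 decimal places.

MAP estimate: 0.6944

The posterior is Dirichlet(αᵢ + nᵢ) = Dirichlet(26, 3, 10).
For a Dirichlet(a₁,…,a_K) with all aᵢ > 1, the mode has j-th component (aⱼ − 1)/(Σaᵢ − K).
Here Σaᵢ = 39 and K = 3, so p_1 = (26 − 1)/(39 − 3) = 25/36 ≈ 0.6944.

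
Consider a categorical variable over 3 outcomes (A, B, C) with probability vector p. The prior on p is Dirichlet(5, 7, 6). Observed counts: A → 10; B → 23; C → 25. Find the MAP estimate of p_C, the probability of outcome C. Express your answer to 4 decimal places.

MAP estimate of p_C = 0.4110

The posterior is Dirichlet(αᵢ + nᵢ) = Dirichlet(15, 30, 31).
For a Dirichlet(a₁,…,a_K) with all aᵢ > 1, the mode has j-th component (aⱼ − 1)/(Σaᵢ − K).
Here Σaᵢ = 76 and K = 3, so p_C = (31 − 1)/(76 − 3) = 30/73 ≈ 0.4110.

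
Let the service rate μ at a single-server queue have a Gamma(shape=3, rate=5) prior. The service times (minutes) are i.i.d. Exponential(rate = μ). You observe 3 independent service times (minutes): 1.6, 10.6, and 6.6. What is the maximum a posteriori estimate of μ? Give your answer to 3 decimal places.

μ̂_MAP = 0.210

The Exponential(rate=μ) likelihood is ∝ μ^n e^(−μΣtᵢ). Here n = 3 and Σtᵢ = 1.6 + 10.6 + 6.6 = 18.8.
Posterior ∝ μ^2e^(−5μ) · μ^3e^(−18.8μ) = μ^5e^(−23.8μ), i.e. Gamma(6, 23.8).
Mode = (a−1)/b = 5/23.8 ≈ 0.210.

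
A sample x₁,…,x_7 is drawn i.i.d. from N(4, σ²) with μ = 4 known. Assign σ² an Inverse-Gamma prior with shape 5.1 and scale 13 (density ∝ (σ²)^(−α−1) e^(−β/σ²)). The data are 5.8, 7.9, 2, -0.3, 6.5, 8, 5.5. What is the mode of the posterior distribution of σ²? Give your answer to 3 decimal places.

σ̂²_MAP = 4.763

Sum of squared deviations about the known mean: SS = (5.8−4)² + (7.9−4)² + (2−4)² + (-0.3−4)² + (6.5−4)² + (8−4)² + (5.5−4)² = 65.44.
The Normal likelihood contributes (σ²)^(−n/2) exp(−SS/(2σ²)), so the posterior is Inverse-Gamma(α + n/2, β + SS/2) = Inverse-Gamma(8.6, 45.72).
The mode of Inverse-Gamma(a, b) is b/(a+1) = 45.72/9.6 ≈ 4.763.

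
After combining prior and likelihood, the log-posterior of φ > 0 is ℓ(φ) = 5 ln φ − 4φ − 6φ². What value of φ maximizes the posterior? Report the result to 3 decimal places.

ℓ'(φ) = 5/φ − 4 − 12φ. Setting this to zero and multiplying by φ: 12φ² + 4φ − 5 = 0.
φ = (−4 + √(4² + 4·12·5)) / (2·12) = (−4 + √256) / 24 = (−4 + 16)/24 = 1/2.
ℓ''(φ) = −5/φ² − 12 < 0, confirming a maximum.

φ̂_MAP = 0.500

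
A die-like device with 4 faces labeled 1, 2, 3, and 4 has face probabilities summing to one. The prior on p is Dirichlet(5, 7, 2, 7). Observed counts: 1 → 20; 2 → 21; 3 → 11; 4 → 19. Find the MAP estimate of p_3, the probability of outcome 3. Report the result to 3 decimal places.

The posterior is Dirichlet(αᵢ + nᵢ) = Dirichlet(25, 28, 13, 26).
For a Dirichlet(a₁,…,a_K) with all aᵢ > 1, the mode has j-th component (aⱼ − 1)/(Σaᵢ − K).
Here Σaᵢ = 92 and K = 4, so p_3 = (13 − 1)/(92 − 4) = 12/88 ≈ 0.136.

MAP estimate: 0.136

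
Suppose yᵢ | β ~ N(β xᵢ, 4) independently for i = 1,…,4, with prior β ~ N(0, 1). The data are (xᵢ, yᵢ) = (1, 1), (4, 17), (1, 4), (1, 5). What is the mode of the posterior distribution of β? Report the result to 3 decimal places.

β̂_MAP = 3.391

log p(β | y) = −Σ(yᵢ − βxᵢ)²/(2·4) − β²/(2·1) + const.
Setting the derivative to zero: Σxᵢ(yᵢ − βxᵢ)/4 − β/1 = 0, so β = Σxᵢyᵢ / (Σxᵢ² + σ²/τ²).
Σxᵢyᵢ = 1·1 + 4·17 + 1·4 + 1·5 = 78; Σxᵢ² = 19; σ²/τ² = 4.
β̂_MAP = 78 / (19 + 4) = 78/23 ≈ 3.391.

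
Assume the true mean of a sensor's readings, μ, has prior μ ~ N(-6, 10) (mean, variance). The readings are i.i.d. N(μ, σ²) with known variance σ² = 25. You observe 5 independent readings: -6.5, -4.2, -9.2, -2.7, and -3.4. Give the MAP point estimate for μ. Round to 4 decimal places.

μ̂_MAP = -5.4667

n = 5; x̄ = ((-6.5) + (-4.2) + (-9.2) + (-2.7) + (-3.4))/5 = -26/5 = -5.2.
For a Normal prior and Normal likelihood with known variance, the posterior is Normal; its mode equals its mean, the precision-weighted average.
Prior precision 1/σ₀² = 1/10 = 0.1; data precision n/σ² = 5/25 = 0.2.
μ̂ = (0.1·(-6) + 0.2·(-5.2)) / (0.1 + 0.2) = (-1.64)/0.3 = -82/15 ≈ -5.4667.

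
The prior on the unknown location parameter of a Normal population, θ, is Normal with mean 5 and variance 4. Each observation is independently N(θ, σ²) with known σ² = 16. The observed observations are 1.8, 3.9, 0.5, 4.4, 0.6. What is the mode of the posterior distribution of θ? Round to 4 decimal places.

n = 5; x̄ = (1.8 + 3.9 + 0.5 + 4.4 + 0.6)/5 = 11.2/5 = 2.24.
For a Normal prior and Normal likelihood with known variance, the posterior is Normal; its mode equals its mean, the precision-weighted average.
Prior precision 1/σ₀² = 1/4 = 0.25; data precision n/σ² = 5/16 = 0.3125.
θ̂ = (0.25·5 + 0.3125·2.24) / (0.25 + 0.3125) = 1.95/0.5625 = 52/15 ≈ 3.4667.

θ̂_MAP = 3.4667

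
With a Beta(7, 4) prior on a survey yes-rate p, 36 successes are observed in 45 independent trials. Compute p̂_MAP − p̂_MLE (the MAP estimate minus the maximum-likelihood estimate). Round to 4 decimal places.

Posterior is Beta(43, 13); MAP = (43−1)/(56−2) = 42/54 ≈ 0.77778.
MLE ignores the prior: p̂_MLE = k/n = 36/45 ≈ 0.80000.
Difference = 42/54 − 36/45 = -1/45 ≈ -0.0222.

MAP − MLE = -0.0222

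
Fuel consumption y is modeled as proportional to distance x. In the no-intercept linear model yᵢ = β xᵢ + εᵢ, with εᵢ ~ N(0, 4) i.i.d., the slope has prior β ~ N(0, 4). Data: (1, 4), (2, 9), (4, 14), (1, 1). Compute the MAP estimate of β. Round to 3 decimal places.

log p(β | y) = −Σ(yᵢ − βxᵢ)²/(2·4) − β²/(2·4) + const.
Setting the derivative to zero: Σxᵢ(yᵢ − βxᵢ)/4 − β/4 = 0, so β = Σxᵢyᵢ / (Σxᵢ² + σ²/τ²).
Σxᵢyᵢ = 1·4 + 2·9 + 4·14 + 1·1 = 79; Σxᵢ² = 22; σ²/τ² = 1.
β̂_MAP = 79 / (22 + 1) = 79/23 ≈ 3.435.

β̂_MAP = 3.435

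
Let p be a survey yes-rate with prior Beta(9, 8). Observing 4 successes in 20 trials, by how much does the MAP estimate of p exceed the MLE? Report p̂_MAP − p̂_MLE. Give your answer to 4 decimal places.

MAP − MLE = 0.1429

Posterior is Beta(13, 24); MAP = (13−1)/(37−2) = 12/35 ≈ 0.34286.
MLE ignores the prior: p̂_MLE = k/n = 4/20 ≈ 0.20000.
Difference = 12/35 − 4/20 = 1/7 ≈ 0.1429.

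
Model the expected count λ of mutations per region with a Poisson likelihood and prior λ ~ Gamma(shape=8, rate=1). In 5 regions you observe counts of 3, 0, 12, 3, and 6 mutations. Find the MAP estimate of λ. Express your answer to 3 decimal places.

λ̂_MAP = 5.167

Σxᵢ = 3+0+12+3+6 = 24, with n = 5.
Posterior ∝ λ^7e^(−1λ) · λ^24e^(−5λ) = λ^31e^(−6λ), i.e. Gamma(shape=32, rate=6).
The mode of a Gamma(a, b) with a ≥ 1 (shape–rate) is (a−1)/b = 31/6 ≈ 5.167.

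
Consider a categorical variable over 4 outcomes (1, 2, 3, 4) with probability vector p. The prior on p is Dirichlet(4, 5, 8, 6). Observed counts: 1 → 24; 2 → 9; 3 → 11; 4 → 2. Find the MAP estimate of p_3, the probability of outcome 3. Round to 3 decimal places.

The posterior is Dirichlet(αᵢ + nᵢ) = Dirichlet(28, 14, 19, 8).
For a Dirichlet(a₁,…,a_K) with all aᵢ > 1, the mode has j-th component (aⱼ − 1)/(Σaᵢ − K).
Here Σaᵢ = 69 and K = 4, so p_3 = (19 − 1)/(69 − 4) = 18/65 ≈ 0.277.

MAP estimate: 0.277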